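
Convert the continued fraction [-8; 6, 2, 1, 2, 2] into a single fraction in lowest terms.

-949/121

Use the convergent recurrence hₖ = aₖ·hₖ₋₁ + hₖ₋₂ (and likewise for the denominators kₖ):
a_0 = -8: -8/1
a_1 = 6: -47/6
a_2 = 2: -102/13
a_3 = 1: -149/19
a_4 = 2: -400/51
a_5 = 2: -949/121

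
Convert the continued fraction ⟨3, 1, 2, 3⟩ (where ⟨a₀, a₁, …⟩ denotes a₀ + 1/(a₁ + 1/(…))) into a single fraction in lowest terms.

Build up convergents one term at a time:
a_0 = 3: 3/1
a_1 = 1: 4/1
a_2 = 2: 11/3
a_3 = 3: 37/10

37/10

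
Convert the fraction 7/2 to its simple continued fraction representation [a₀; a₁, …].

7 = 3·2 + 1, so a_0 = 3
2 = 2·1 + 0, so a_1 = 2

[3; 2]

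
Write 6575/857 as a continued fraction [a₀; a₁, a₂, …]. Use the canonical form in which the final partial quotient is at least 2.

[7; 1, 2, 20, 14]

⌊6575/857⌋ = 7, remainder 576
⌊857/576⌋ = 1, remainder 281
⌊576/281⌋ = 2, remainder 14
⌊281/14⌋ = 20, remainder 1
⌊14/1⌋ = 14, remainder 0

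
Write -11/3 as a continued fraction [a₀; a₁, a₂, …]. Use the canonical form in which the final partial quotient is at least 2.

[-4; 3]

-11 = -4·3 + 1, so a_0 = -4
3 = 3·1 + 0, so a_1 = 3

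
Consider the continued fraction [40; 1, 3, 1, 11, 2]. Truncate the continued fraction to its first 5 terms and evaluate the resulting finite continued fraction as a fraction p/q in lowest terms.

2407/59

Build up convergents one term at a time:
a_0 = 40: 40/1
a_1 = 1: 41/1
a_2 = 3: 163/4
a_3 = 1: 204/5
a_4 = 11: 2407/59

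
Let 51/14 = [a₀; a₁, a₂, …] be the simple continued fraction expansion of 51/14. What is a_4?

51 ÷ 14 → quotient 3, remainder 9
14 ÷ 9 → quotient 1, remainder 5
9 ÷ 5 → quotient 1, remainder 4
5 ÷ 4 → quotient 1, remainder 1
4 ÷ 1 → quotient 4, remainder 0

4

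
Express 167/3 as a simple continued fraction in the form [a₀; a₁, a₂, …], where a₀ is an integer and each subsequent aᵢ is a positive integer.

[55; 1, 2]

167 ÷ 3 → quotient 55, remainder 2
3 ÷ 2 → quotient 1, remainder 1
2 ÷ 1 → quotient 2, remainder 0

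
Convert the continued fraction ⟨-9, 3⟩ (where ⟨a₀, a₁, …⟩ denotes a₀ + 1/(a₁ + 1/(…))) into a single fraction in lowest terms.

a_0 = -9: -9/1
a_1 = 3: -26/3

-26/3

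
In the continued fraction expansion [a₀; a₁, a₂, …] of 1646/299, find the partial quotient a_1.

Run the Euclidean algorithm, recording each quotient:
⌊1646/299⌋ = 5, remainder 151
⌊299/151⌋ = 1, remainder 148

1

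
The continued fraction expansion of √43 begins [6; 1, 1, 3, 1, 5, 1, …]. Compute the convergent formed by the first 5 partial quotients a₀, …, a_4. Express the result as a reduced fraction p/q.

59/9

Start with 1.
3 + 1/(1/1) = 3 + 1/1 = 4/1
1 + 1/(4/1) = 1 + 1/4 = 5/4
1 + 1/(5/4) = 1 + 4/5 = 9/5
6 + 1/(9/5) = 6 + 5/9 = 59/9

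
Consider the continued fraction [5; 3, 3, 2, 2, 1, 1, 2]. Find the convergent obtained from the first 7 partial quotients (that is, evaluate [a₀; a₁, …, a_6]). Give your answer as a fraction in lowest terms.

Start with 1.
1 + 1/(1/1) = 1 + 1/1 = 2/1
2 + 1/(2/1) = 2 + 1/2 = 5/2
2 + 1/(5/2) = 2 + 2/5 = 12/5
3 + 1/(12/5) = 3 + 5/12 = 41/12
3 + 1/(41/12) = 3 + 12/41 = 135/41
5 + 1/(135/41) = 5 + 41/135 = 716/135

716/135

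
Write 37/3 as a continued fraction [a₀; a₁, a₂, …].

[12; 3]

37 ÷ 3 → quotient 12, remainder 1
3 ÷ 1 → quotient 3, remainder 0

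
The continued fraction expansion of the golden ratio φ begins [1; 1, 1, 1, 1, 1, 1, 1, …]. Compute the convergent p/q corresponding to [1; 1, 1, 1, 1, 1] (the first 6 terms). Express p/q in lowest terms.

13/8

Start with 1.
1 + 1/(1/1) = 1 + 1/1 = 2/1
1 + 1/(2/1) = 1 + 1/2 = 3/2
1 + 1/(3/2) = 1 + 2/3 = 5/3
1 + 1/(5/3) = 1 + 3/5 = 8/5
1 + 1/(8/5) = 1 + 5/8 = 13/8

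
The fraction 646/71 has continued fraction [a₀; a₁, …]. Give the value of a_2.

7

Apply division with remainder until the remainder is 0:
⌊646/71⌋ = 9, remainder 7
⌊71/7⌋ = 10, remainder 1
⌊7/1⌋ = 7, remainder 0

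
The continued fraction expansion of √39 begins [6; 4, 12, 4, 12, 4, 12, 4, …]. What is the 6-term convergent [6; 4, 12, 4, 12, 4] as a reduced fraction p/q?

62425/9996

Build up convergents one term at a time:
a_0 = 6: 6/1
a_1 = 4: 25/4
a_2 = 12: 306/49
a_3 = 4: 1249/200
a_4 = 12: 15294/2449
a_5 = 4: 62425/9996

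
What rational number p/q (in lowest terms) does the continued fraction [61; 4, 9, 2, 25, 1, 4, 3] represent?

Work from the innermost term outward:
Start with 3.
4 + 1/(3/1) = 4 + 1/3 = 13/3
1 + 1/(13/3) = 1 + 3/13 = 16/13
25 + 1/(16/13) = 25 + 13/16 = 413/16
2 + 1/(413/16) = 2 + 16/413 = 842/413
9 + 1/(842/413) = 9 + 413/842 = 7991/842
4 + 1/(7991/842) = 4 + 842/7991 = 32806/7991
61 + 1/(32806/7991) = 61 + 7991/32806 = 2009157/32806

2009157/32806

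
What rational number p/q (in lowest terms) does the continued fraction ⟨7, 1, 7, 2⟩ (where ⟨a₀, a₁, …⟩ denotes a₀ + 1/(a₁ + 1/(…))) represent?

Use the convergent recurrence hₖ = aₖ·hₖ₋₁ + hₖ₋₂ (and likewise for the denominators kₖ):
a_0 = 7: 7/1
a_1 = 1: 8/1
a_2 = 7: 63/8
a_3 = 2: 134/17

134/17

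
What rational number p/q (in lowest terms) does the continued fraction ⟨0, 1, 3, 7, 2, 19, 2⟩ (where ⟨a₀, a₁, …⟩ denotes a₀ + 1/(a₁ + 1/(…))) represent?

Build up convergents one term at a time:
a_0 = 0: 0/1
a_1 = 1: 1/1
a_2 = 3: 3/4
a_3 = 7: 22/29
a_4 = 2: 47/62
a_5 = 19: 915/1207
a_6 = 2: 1877/2476

1877/2476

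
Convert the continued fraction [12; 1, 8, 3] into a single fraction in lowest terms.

361/28

a_0 = 12: 12/1
a_1 = 1: 13/1
a_2 = 8: 116/9
a_3 = 3: 361/28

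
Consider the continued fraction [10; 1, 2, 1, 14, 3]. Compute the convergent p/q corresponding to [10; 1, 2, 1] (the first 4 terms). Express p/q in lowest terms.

Starting at the tail and folding back:
Start with 1.
2 + 1/(1/1) = 2 + 1/1 = 3/1
1 + 1/(3/1) = 1 + 1/3 = 4/3
10 + 1/(4/3) = 10 + 3/4 = 43/4

43/4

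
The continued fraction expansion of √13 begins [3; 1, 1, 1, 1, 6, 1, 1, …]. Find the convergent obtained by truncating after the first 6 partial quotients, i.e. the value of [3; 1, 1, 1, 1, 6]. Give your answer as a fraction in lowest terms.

119/33

Start with 6.
1 + 1/(6/1) = 1 + 1/6 = 7/6
1 + 1/(7/6) = 1 + 6/7 = 13/7
1 + 1/(13/7) = 1 + 7/13 = 20/13
1 + 1/(20/13) = 1 + 13/20 = 33/20
3 + 1/(33/20) = 3 + 20/33 = 119/33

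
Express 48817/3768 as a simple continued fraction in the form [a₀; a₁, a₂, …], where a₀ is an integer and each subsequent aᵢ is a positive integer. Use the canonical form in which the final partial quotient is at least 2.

[12; 1, 21, 1, 1, 3, 2, 10]

Apply division with remainder until the remainder is 0:
48817 = 12·3768 + 3601, so a_0 = 12
3768 = 1·3601 + 167, so a_1 = 1
3601 = 21·167 + 94, so a_2 = 21
167 = 1·94 + 73, so a_3 = 1
94 = 1·73 + 21, so a_4 = 1
73 = 3·21 + 10, so a_5 = 3
21 = 2·10 + 1, so a_6 = 2
10 = 10·1 + 0, so a_7 = 10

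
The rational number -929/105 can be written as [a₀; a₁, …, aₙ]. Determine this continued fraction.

[-9; 6, 1, 1, 3, 2]

⌊-929/105⌋ = -9, remainder 16
⌊105/16⌋ = 6, remainder 9
⌊16/9⌋ = 1, remainder 7
⌊9/7⌋ = 1, remainder 2
⌊7/2⌋ = 3, remainder 1
⌊2/1⌋ = 2, remainder 0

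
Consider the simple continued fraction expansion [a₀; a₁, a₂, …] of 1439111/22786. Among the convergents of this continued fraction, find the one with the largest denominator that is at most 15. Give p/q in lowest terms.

a_0 = 63: 63/1  (≤ bound)
a_1 = 6: 379/6  (≤ bound)
a_2 = 2: 821/13  (≤ bound)
a_3 = 1: 1200/19  (> 15, stop)

821/13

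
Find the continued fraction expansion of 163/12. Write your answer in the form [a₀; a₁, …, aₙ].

Run the Euclidean algorithm, recording each quotient:
163 ÷ 12 → quotient 13, remainder 7
12 ÷ 7 → quotient 1, remainder 5
7 ÷ 5 → quotient 1, remainder 2
5 ÷ 2 → quotient 2, remainder 1
2 ÷ 1 → quotient 2, remainder 0

[13; 1, 1, 2, 2]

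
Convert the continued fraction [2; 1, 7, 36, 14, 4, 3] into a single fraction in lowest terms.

Start with 3.
4 + 1/(3/1) = 4 + 1/3 = 13/3
14 + 1/(13/3) = 14 + 3/13 = 185/13
36 + 1/(185/13) = 36 + 13/185 = 6673/185
7 + 1/(6673/185) = 7 + 185/6673 = 46896/6673
1 + 1/(46896/6673) = 1 + 6673/46896 = 53569/46896
2 + 1/(53569/46896) = 2 + 46896/53569 = 154034/53569

154034/53569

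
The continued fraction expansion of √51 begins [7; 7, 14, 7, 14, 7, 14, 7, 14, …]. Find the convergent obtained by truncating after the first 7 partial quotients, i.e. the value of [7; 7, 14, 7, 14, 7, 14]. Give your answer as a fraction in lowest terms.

Start with 14.
7 + 1/(14/1) = 7 + 1/14 = 99/14
14 + 1/(99/14) = 14 + 14/99 = 1400/99
7 + 1/(1400/99) = 7 + 99/1400 = 9899/1400
14 + 1/(9899/1400) = 14 + 1400/9899 = 139986/9899
7 + 1/(139986/9899) = 7 + 9899/139986 = 989801/139986
7 + 1/(989801/139986) = 7 + 139986/989801 = 7068593/989801

7068593/989801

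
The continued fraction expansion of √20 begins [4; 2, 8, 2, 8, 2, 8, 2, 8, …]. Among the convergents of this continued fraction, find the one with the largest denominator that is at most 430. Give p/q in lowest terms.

1364/305

a_0 = 4: 4/1  (≤ bound)
a_1 = 2: 9/2  (≤ bound)
a_2 = 8: 76/17  (≤ bound)
a_3 = 2: 161/36  (≤ bound)
a_4 = 8: 1364/305  (≤ bound)
a_5 = 2: 2889/646  (> 430, stop)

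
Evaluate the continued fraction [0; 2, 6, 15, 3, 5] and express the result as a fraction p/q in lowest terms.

1486/3217

Collapse the nested fraction from the inside out:
Start with 5.
3 + 1/(5/1) = 3 + 1/5 = 16/5
15 + 1/(16/5) = 15 + 5/16 = 245/16
6 + 1/(245/16) = 6 + 16/245 = 1486/245
2 + 1/(1486/245) = 2 + 245/1486 = 3217/1486
0 + 1/(3217/1486) = 0 + 1486/3217 = 1486/3217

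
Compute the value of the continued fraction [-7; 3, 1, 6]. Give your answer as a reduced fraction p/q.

-182/27

a_0 = -7: -7/1
a_1 = 3: -20/3
a_2 = 1: -27/4
a_3 = 6: -182/27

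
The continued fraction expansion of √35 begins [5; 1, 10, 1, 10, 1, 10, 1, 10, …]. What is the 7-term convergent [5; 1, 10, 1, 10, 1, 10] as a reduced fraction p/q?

9235/1561

Work from the innermost term outward:
Start with 10.
1 + 1/(10/1) = 1 + 1/10 = 11/10
10 + 1/(11/10) = 10 + 10/11 = 120/11
1 + 1/(120/11) = 1 + 11/120 = 131/120
10 + 1/(131/120) = 10 + 120/131 = 1430/131
1 + 1/(1430/131) = 1 + 131/1430 = 1561/1430
5 + 1/(1561/1430) = 5 + 1430/1561 = 9235/1561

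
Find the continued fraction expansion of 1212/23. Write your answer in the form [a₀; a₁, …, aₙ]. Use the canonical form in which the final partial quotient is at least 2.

[52; 1, 2, 3, 2]

1212 = 52·23 + 16, so a_0 = 52
23 = 1·16 + 7, so a_1 = 1
16 = 2·7 + 2, so a_2 = 2
7 = 3·2 + 1, so a_3 = 3
2 = 2·1 + 0, so a_4 = 2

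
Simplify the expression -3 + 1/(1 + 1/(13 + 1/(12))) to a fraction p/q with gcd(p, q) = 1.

a_0 = -3: -3/1
a_1 = 1: -2/1
a_2 = 13: -29/14
a_3 = 12: -350/169

-350/169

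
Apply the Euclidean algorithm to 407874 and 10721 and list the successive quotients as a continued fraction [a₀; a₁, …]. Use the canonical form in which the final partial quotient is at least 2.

[38; 22, 1, 1, 10, 3, 7]

407874 = 38·10721 + 476, so a_0 = 38
10721 = 22·476 + 249, so a_1 = 22
476 = 1·249 + 227, so a_2 = 1
249 = 1·227 + 22, so a_3 = 1
227 = 10·22 + 7, so a_4 = 10
22 = 3·7 + 1, so a_5 = 3
7 = 7·1 + 0, so a_6 = 7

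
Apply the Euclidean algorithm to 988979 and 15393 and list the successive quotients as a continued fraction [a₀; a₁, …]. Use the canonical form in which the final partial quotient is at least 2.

988979 = 64·15393 + 3827, so a_0 = 64
15393 = 4·3827 + 85, so a_1 = 4
3827 = 45·85 + 2, so a_2 = 45
85 = 42·2 + 1, so a_3 = 42
2 = 2·1 + 0, so a_4 = 2

[64; 4, 45, 42, 2]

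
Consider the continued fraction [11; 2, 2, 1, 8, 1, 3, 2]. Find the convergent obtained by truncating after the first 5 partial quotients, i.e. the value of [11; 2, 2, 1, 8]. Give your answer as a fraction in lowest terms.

Start with 8.
1 + 1/(8/1) = 1 + 1/8 = 9/8
2 + 1/(9/8) = 2 + 8/9 = 26/9
2 + 1/(26/9) = 2 + 9/26 = 61/26
11 + 1/(61/26) = 11 + 26/61 = 697/61

697/61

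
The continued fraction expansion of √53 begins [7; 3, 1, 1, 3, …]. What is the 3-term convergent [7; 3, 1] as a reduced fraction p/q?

a_0 = 7: 7/1
a_1 = 3: 22/3
a_2 = 1: 29/4

29/4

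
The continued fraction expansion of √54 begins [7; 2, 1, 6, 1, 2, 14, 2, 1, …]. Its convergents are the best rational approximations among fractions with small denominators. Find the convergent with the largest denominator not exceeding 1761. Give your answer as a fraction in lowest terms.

a_0 = 7: 7/1  (≤ bound)
a_1 = 2: 15/2  (≤ bound)
a_2 = 1: 22/3  (≤ bound)
a_3 = 6: 147/20  (≤ bound)
a_4 = 1: 169/23  (≤ bound)
a_5 = 2: 485/66  (≤ bound)
a_6 = 14: 6959/947  (≤ bound)
a_7 = 2: 14403/1960  (> 1761, stop)

6959/947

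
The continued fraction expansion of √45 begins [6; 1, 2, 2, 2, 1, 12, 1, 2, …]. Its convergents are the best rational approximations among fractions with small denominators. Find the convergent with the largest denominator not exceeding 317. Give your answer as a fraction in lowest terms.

2046/305

a_0 = 6: 6/1  (≤ bound)
a_1 = 1: 7/1  (≤ bound)
a_2 = 2: 20/3  (≤ bound)
a_3 = 2: 47/7  (≤ bound)
a_4 = 2: 114/17  (≤ bound)
a_5 = 1: 161/24  (≤ bound)
a_6 = 12: 2046/305  (≤ bound)
a_7 = 1: 2207/329  (> 317, stop)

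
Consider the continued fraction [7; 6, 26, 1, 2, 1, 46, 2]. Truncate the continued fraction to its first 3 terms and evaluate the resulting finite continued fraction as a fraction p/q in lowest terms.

1125/157

Starting at the tail and folding back:
Start with 26.
6 + 1/(26/1) = 6 + 1/26 = 157/26
7 + 1/(157/26) = 7 + 26/157 = 1125/157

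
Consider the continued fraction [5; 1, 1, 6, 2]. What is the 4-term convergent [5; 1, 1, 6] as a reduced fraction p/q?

a_0 = 5: 5/1
a_1 = 1: 6/1
a_2 = 1: 11/2
a_3 = 6: 72/13

72/13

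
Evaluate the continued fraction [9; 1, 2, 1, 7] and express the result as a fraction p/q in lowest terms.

a_0 = 9: 9/1
a_1 = 1: 10/1
a_2 = 2: 29/3
a_3 = 1: 39/4
a_4 = 7: 302/31

302/31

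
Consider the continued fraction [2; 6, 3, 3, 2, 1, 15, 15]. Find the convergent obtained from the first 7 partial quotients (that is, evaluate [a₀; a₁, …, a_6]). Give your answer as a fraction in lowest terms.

7048/3265

a_0 = 2: 2/1
a_1 = 6: 13/6
a_2 = 3: 41/19
a_3 = 3: 136/63
a_4 = 2: 313/145
a_5 = 1: 449/208
a_6 = 15: 7048/3265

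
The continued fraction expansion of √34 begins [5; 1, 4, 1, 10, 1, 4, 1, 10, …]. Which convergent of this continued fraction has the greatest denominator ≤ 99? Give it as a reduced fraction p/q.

a_0 = 5: 5/1  (≤ bound)
a_1 = 1: 6/1  (≤ bound)
a_2 = 4: 29/5  (≤ bound)
a_3 = 1: 35/6  (≤ bound)
a_4 = 10: 379/65  (≤ bound)
a_5 = 1: 414/71  (≤ bound)
a_6 = 4: 2035/349  (> 99, stop)

414/71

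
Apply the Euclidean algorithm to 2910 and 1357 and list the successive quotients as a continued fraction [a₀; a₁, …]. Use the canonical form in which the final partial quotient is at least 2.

[2; 6, 1, 12, 15]

Repeatedly divide and take the remainder:
2910 ÷ 1357 → quotient 2, remainder 196
1357 ÷ 196 → quotient 6, remainder 181
196 ÷ 181 → quotient 1, remainder 15
181 ÷ 15 → quotient 12, remainder 1
15 ÷ 1 → quotient 15, remainder 0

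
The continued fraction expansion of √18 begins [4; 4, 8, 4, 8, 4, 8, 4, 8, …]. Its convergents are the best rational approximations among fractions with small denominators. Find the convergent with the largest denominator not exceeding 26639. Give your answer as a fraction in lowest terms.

19601/4620

List convergents until the denominator exceeds the bound:
a_0 = 4: 4/1  (≤ bound)
a_1 = 4: 17/4  (≤ bound)
a_2 = 8: 140/33  (≤ bound)
a_3 = 4: 577/136  (≤ bound)
a_4 = 8: 4756/1121  (≤ bound)
a_5 = 4: 19601/4620  (≤ bound)
a_6 = 8: 161564/38081  (> 26639, stop)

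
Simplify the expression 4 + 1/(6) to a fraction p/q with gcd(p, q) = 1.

a_0 = 4: 4/1
a_1 = 6: 25/6

25/6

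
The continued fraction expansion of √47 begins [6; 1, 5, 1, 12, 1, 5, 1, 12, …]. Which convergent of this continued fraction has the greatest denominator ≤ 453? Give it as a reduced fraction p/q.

List convergents until the denominator exceeds the bound:
a_0 = 6: 6/1  (≤ bound)
a_1 = 1: 7/1  (≤ bound)
a_2 = 5: 41/6  (≤ bound)
a_3 = 1: 48/7  (≤ bound)
a_4 = 12: 617/90  (≤ bound)
a_5 = 1: 665/97  (≤ bound)
a_6 = 5: 3942/575  (> 453, stop)

665/97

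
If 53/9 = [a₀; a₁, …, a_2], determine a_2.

8

⌊53/9⌋ = 5, remainder 8
⌊9/8⌋ = 1, remainder 1
⌊8/1⌋ = 8, remainder 0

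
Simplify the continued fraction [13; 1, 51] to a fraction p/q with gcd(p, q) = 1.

727/52

Work from the innermost term outward:
Start with 51.
1 + 1/(51/1) = 1 + 1/51 = 52/51
13 + 1/(52/51) = 13 + 51/52 = 727/52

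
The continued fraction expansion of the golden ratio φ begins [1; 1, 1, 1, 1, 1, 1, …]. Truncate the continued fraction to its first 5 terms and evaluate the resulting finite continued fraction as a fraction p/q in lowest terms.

8/5

Start with 1.
1 + 1/(1/1) = 1 + 1/1 = 2/1
1 + 1/(2/1) = 1 + 1/2 = 3/2
1 + 1/(3/2) = 1 + 2/3 = 5/3
1 + 1/(5/3) = 1 + 3/5 = 8/5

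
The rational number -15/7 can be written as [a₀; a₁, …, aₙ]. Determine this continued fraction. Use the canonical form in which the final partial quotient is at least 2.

Repeatedly divide and take the remainder:
⌊-15/7⌋ = -3, remainder 6
⌊7/6⌋ = 1, remainder 1
⌊6/1⌋ = 6, remainder 0

[-3; 1, 6]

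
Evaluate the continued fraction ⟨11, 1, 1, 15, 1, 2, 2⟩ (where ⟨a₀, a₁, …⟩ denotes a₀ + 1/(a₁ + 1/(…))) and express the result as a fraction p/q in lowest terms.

Work from the innermost term outward:
Start with 2.
2 + 1/(2/1) = 2 + 1/2 = 5/2
1 + 1/(5/2) = 1 + 2/5 = 7/5
15 + 1/(7/5) = 15 + 5/7 = 110/7
1 + 1/(110/7) = 1 + 7/110 = 117/110
1 + 1/(117/110) = 1 + 110/117 = 227/117
11 + 1/(227/117) = 11 + 117/227 = 2614/227

2614/227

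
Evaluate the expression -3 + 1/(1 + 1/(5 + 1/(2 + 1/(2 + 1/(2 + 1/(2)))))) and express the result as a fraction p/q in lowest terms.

Compute successive convergents:
a_0 = -3: -3/1
a_1 = 1: -2/1
a_2 = 5: -13/6
a_3 = 2: -28/13
a_4 = 2: -69/32
a_5 = 2: -166/77
a_6 = 2: -401/186

-401/186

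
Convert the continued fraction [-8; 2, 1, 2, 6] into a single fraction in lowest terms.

Build up convergents one term at a time:
a_0 = -8: -8/1
a_1 = 2: -15/2
a_2 = 1: -23/3
a_3 = 2: -61/8
a_4 = 6: -389/51

-389/51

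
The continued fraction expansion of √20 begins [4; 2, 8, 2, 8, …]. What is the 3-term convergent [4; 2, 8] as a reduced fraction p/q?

76/17

Start with 8.
2 + 1/(8/1) = 2 + 1/8 = 17/8
4 + 1/(17/8) = 4 + 8/17 = 76/17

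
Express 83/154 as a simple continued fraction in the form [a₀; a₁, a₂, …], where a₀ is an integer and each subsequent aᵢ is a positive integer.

83 ÷ 154 → quotient 0, remainder 83
154 ÷ 83 → quotient 1, remainder 71
83 ÷ 71 → quotient 1, remainder 12
71 ÷ 12 → quotient 5, remainder 11
12 ÷ 11 → quotient 1, remainder 1
11 ÷ 1 → quotient 11, remainder 0

[0; 1, 1, 5, 1, 11]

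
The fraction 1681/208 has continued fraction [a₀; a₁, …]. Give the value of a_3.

1681 = 8·208 + 17, so a_0 = 8
208 = 12·17 + 4, so a_1 = 12
17 = 4·4 + 1, so a_2 = 4
4 = 4·1 + 0, so a_3 = 4

4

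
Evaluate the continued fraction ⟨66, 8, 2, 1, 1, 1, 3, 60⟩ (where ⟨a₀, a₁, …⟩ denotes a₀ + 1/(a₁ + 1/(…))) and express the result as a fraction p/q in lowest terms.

Collapse the nested fraction from the inside out:
Start with 60.
3 + 1/(60/1) = 3 + 1/60 = 181/60
1 + 1/(181/60) = 1 + 60/181 = 241/181
1 + 1/(241/181) = 1 + 181/241 = 422/241
1 + 1/(422/241) = 1 + 241/422 = 663/422
2 + 1/(663/422) = 2 + 422/663 = 1748/663
8 + 1/(1748/663) = 8 + 663/1748 = 14647/1748
66 + 1/(14647/1748) = 66 + 1748/14647 = 968450/14647

968450/14647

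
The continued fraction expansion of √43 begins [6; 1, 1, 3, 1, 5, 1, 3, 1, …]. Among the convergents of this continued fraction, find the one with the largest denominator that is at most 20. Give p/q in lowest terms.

59/9

a_0 = 6: 6/1  (≤ bound)
a_1 = 1: 7/1  (≤ bound)
a_2 = 1: 13/2  (≤ bound)
a_3 = 3: 46/7  (≤ bound)
a_4 = 1: 59/9  (≤ bound)
a_5 = 5: 341/52  (> 20, stop)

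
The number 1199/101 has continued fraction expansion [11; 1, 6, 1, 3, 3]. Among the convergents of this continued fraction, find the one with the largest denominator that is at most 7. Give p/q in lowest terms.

a_0 = 11: 11/1  (≤ bound)
a_1 = 1: 12/1  (≤ bound)
a_2 = 6: 83/7  (≤ bound)
a_3 = 1: 95/8  (> 7, stop)

83/7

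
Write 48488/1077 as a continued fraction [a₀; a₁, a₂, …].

48488 = 45·1077 + 23, so a_0 = 45
1077 = 46·23 + 19, so a_1 = 46
23 = 1·19 + 4, so a_2 = 1
19 = 4·4 + 3, so a_3 = 4
4 = 1·3 + 1, so a_4 = 1
3 = 3·1 + 0, so a_5 = 3

[45; 46, 1, 4, 1, 3]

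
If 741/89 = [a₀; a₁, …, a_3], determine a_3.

⌊741/89⌋ = 8, remainder 29
⌊89/29⌋ = 3, remainder 2
⌊29/2⌋ = 14, remainder 1
⌊2/1⌋ = 2, remainder 0

2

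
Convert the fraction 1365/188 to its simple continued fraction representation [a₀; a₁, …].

[7; 3, 1, 5, 8]

1365 ÷ 188 → quotient 7, remainder 49
188 ÷ 49 → quotient 3, remainder 41
49 ÷ 41 → quotient 1, remainder 8
41 ÷ 8 → quotient 5, remainder 1
8 ÷ 1 → quotient 8, remainder 0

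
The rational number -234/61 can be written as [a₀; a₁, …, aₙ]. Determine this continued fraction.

⌊-234/61⌋ = -4, remainder 10
⌊61/10⌋ = 6, remainder 1
⌊10/1⌋ = 10, remainder 0

[-4; 6, 10]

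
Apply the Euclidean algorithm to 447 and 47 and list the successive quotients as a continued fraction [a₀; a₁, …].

447 ÷ 47 → quotient 9, remainder 24
47 ÷ 24 → quotient 1, remainder 23
24 ÷ 23 → quotient 1, remainder 1
23 ÷ 1 → quotient 23, remainder 0

[9; 1, 1, 23]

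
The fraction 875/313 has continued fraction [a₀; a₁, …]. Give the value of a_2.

875 ÷ 313 → quotient 2, remainder 249
313 ÷ 249 → quotient 1, remainder 64
249 ÷ 64 → quotient 3, remainder 57

3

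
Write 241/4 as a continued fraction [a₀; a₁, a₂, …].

[60; 4]

⌊241/4⌋ = 60, remainder 1
⌊4/1⌋ = 4, remainder 0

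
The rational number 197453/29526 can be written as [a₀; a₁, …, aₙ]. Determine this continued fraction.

197453 = 6·29526 + 20297, so a_0 = 6
29526 = 1·20297 + 9229, so a_1 = 1
20297 = 2·9229 + 1839, so a_2 = 2
9229 = 5·1839 + 34, so a_3 = 5
1839 = 54·34 + 3, so a_4 = 54
34 = 11·3 + 1, so a_5 = 11
3 = 3·1 + 0, so a_6 = 3

[6; 1, 2, 5, 54, 11, 3]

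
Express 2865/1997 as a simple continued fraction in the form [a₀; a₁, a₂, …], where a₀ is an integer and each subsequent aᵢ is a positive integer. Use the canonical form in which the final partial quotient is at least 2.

Run the Euclidean algorithm, recording each quotient:
⌊2865/1997⌋ = 1, remainder 868
⌊1997/868⌋ = 2, remainder 261
⌊868/261⌋ = 3, remainder 85
⌊261/85⌋ = 3, remainder 6
⌊85/6⌋ = 14, remainder 1
⌊6/1⌋ = 6, remainder 0

[1; 2, 3, 3, 14, 6]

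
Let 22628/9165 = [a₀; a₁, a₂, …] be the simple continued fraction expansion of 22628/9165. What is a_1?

Run the Euclidean algorithm, recording each quotient:
22628 = 2·9165 + 4298, so a_0 = 2
9165 = 2·4298 + 569, so a_1 = 2

2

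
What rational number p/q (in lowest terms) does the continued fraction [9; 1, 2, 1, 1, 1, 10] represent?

Compute successive convergents:
a_0 = 9: 9/1
a_1 = 1: 10/1
a_2 = 2: 29/3
a_3 = 1: 39/4
a_4 = 1: 68/7
a_5 = 1: 107/11
a_6 = 10: 1138/117

1138/117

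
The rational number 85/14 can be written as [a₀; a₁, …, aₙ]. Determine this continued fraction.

[6; 14]

85 ÷ 14 → quotient 6, remainder 1
14 ÷ 1 → quotient 14, remainder 0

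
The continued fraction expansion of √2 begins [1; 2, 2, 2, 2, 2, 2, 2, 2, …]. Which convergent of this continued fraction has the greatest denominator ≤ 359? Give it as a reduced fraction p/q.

239/169

List convergents until the denominator exceeds the bound:
a_0 = 1: 1/1  (≤ bound)
a_1 = 2: 3/2  (≤ bound)
a_2 = 2: 7/5  (≤ bound)
a_3 = 2: 17/12  (≤ bound)
a_4 = 2: 41/29  (≤ bound)
a_5 = 2: 99/70  (≤ bound)
a_6 = 2: 239/169  (≤ bound)
a_7 = 2: 577/408  (> 359, stop)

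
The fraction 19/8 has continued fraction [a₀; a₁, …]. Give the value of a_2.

1

19 ÷ 8 → quotient 2, remainder 3
8 ÷ 3 → quotient 2, remainder 2
3 ÷ 2 → quotient 1, remainder 1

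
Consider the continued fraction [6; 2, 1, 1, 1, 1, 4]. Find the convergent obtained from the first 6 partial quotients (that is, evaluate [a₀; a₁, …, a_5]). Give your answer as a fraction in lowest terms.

Build up convergents one term at a time:
a_0 = 6: 6/1
a_1 = 2: 13/2
a_2 = 1: 19/3
a_3 = 1: 32/5
a_4 = 1: 51/8
a_5 = 1: 83/13

83/13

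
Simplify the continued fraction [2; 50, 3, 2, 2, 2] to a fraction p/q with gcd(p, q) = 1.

Start with 2.
2 + 1/(2/1) = 2 + 1/2 = 5/2
2 + 1/(5/2) = 2 + 2/5 = 12/5
3 + 1/(12/5) = 3 + 5/12 = 41/12
50 + 1/(41/12) = 50 + 12/41 = 2062/41
2 + 1/(2062/41) = 2 + 41/2062 = 4165/2062

4165/2062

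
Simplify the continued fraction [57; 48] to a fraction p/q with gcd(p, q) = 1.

2737/48

Collapse the nested fraction from the inside out:
Start with 48.
57 + 1/(48/1) = 57 + 1/48 = 2737/48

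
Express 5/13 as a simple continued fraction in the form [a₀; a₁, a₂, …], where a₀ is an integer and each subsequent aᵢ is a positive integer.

[0; 2, 1, 1, 2]

5 = 0·13 + 5, so a_0 = 0
13 = 2·5 + 3, so a_1 = 2
5 = 1·3 + 2, so a_2 = 1
3 = 1·2 + 1, so a_3 = 1
2 = 2·1 + 0, so a_4 = 2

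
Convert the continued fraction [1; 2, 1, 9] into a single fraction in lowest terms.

Start with 9.
1 + 1/(9/1) = 1 + 1/9 = 10/9
2 + 1/(10/9) = 2 + 9/10 = 29/10
1 + 1/(29/10) = 1 + 10/29 = 39/29

39/29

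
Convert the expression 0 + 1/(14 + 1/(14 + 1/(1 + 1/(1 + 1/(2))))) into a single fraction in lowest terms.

73/1027

Collapse the nested fraction from the inside out:
Start with 2.
1 + 1/(2/1) = 1 + 1/2 = 3/2
1 + 1/(3/2) = 1 + 2/3 = 5/3
14 + 1/(5/3) = 14 + 3/5 = 73/5
14 + 1/(73/5) = 14 + 5/73 = 1027/73
0 + 1/(1027/73) = 0 + 73/1027 = 73/1027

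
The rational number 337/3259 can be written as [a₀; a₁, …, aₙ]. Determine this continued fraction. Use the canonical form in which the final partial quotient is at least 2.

Apply division with remainder until the remainder is 0:
337 = 0·3259 + 337, so a_0 = 0
3259 = 9·337 + 226, so a_1 = 9
337 = 1·226 + 111, so a_2 = 1
226 = 2·111 + 4, so a_3 = 2
111 = 27·4 + 3, so a_4 = 27
4 = 1·3 + 1, so a_5 = 1
3 = 3·1 + 0, so a_6 = 3

[0; 9, 1, 2, 27, 1, 3]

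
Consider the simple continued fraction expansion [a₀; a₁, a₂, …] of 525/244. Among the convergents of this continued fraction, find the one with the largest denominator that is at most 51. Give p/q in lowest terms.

a_0 = 2: 2/1  (≤ bound)
a_1 = 6: 13/6  (≤ bound)
a_2 = 1: 15/7  (≤ bound)
a_3 = 1: 28/13  (≤ bound)
a_4 = 2: 71/33  (≤ bound)
a_5 = 7: 525/244  (> 51, stop)

71/33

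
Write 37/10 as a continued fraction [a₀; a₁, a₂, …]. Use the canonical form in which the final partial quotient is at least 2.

⌊37/10⌋ = 3, remainder 7
⌊10/7⌋ = 1, remainder 3
⌊7/3⌋ = 2, remainder 1
⌊3/1⌋ = 3, remainder 0

[3; 1, 2, 3]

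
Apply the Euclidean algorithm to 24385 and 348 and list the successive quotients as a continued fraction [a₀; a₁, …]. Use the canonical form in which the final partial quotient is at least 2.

[70; 13, 1, 11, 2]

24385 = 70·348 + 25, so a_0 = 70
348 = 13·25 + 23, so a_1 = 13
25 = 1·23 + 2, so a_2 = 1
23 = 11·2 + 1, so a_3 = 11
2 = 2·1 + 0, so a_4 = 2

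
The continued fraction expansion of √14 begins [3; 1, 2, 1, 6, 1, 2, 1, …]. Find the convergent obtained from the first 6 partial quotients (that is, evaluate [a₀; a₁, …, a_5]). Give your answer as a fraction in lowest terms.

a_0 = 3: 3/1
a_1 = 1: 4/1
a_2 = 2: 11/3
a_3 = 1: 15/4
a_4 = 6: 101/27
a_5 = 1: 116/31

116/31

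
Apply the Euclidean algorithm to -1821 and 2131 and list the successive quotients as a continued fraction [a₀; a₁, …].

Repeatedly divide and take the remainder:
⌊-1821/2131⌋ = -1, remainder 310
⌊2131/310⌋ = 6, remainder 271
⌊310/271⌋ = 1, remainder 39
⌊271/39⌋ = 6, remainder 37
⌊39/37⌋ = 1, remainder 2
⌊37/2⌋ = 18, remainder 1
⌊2/1⌋ = 2, remainder 0

[-1; 6, 1, 6, 1, 18, 2]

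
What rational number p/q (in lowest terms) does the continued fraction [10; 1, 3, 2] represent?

97/9

Start with 2.
3 + 1/(2/1) = 3 + 1/2 = 7/2
1 + 1/(7/2) = 1 + 2/7 = 9/7
10 + 1/(9/7) = 10 + 7/9 = 97/9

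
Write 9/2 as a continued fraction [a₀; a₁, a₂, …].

⌊9/2⌋ = 4, remainder 1
⌊2/1⌋ = 2, remainder 0

[4; 2]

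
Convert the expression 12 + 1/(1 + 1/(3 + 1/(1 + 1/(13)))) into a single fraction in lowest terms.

883/69

a_0 = 12: 12/1
a_1 = 1: 13/1
a_2 = 3: 51/4
a_3 = 1: 64/5
a_4 = 13: 883/69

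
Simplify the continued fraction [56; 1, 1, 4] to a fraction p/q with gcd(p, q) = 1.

Compute successive convergents:
a_0 = 56: 56/1
a_1 = 1: 57/1
a_2 = 1: 113/2
a_3 = 4: 509/9

509/9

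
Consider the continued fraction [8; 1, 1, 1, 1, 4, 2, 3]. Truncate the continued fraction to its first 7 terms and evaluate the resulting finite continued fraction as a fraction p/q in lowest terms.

a_0 = 8: 8/1
a_1 = 1: 9/1
a_2 = 1: 17/2
a_3 = 1: 26/3
a_4 = 1: 43/5
a_5 = 4: 198/23
a_6 = 2: 439/51

439/51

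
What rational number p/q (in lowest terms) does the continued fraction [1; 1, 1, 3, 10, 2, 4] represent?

1061/676

Start with 4.
2 + 1/(4/1) = 2 + 1/4 = 9/4
10 + 1/(9/4) = 10 + 4/9 = 94/9
3 + 1/(94/9) = 3 + 9/94 = 291/94
1 + 1/(291/94) = 1 + 94/291 = 385/291
1 + 1/(385/291) = 1 + 291/385 = 676/385
1 + 1/(676/385) = 1 + 385/676 = 1061/676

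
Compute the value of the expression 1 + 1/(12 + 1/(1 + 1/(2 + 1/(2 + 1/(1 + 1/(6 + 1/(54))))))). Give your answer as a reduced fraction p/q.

49709/46081

Start with 54.
6 + 1/(54/1) = 6 + 1/54 = 325/54
1 + 1/(325/54) = 1 + 54/325 = 379/325
2 + 1/(379/325) = 2 + 325/379 = 1083/379
2 + 1/(1083/379) = 2 + 379/1083 = 2545/1083
1 + 1/(2545/1083) = 1 + 1083/2545 = 3628/2545
12 + 1/(3628/2545) = 12 + 2545/3628 = 46081/3628
1 + 1/(46081/3628) = 1 + 3628/46081 = 49709/46081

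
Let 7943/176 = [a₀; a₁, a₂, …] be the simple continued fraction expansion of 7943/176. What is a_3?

Repeatedly divide and take the remainder:
7943 = 45·176 + 23, so a_0 = 45
176 = 7·23 + 15, so a_1 = 7
23 = 1·15 + 8, so a_2 = 1
15 = 1·8 + 7, so a_3 = 1

1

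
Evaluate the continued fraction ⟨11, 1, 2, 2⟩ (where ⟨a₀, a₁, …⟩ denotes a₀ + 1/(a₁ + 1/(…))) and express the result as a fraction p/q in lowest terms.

Build up convergents one term at a time:
a_0 = 11: 11/1
a_1 = 1: 12/1
a_2 = 2: 35/3
a_3 = 2: 82/7

82/7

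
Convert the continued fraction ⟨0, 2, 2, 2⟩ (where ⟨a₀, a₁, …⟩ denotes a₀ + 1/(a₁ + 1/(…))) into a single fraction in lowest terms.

Use the convergent recurrence hₖ = aₖ·hₖ₋₁ + hₖ₋₂ (and likewise for the denominators kₖ):
a_0 = 0: 0/1
a_1 = 2: 1/2
a_2 = 2: 2/5
a_3 = 2: 5/12

5/12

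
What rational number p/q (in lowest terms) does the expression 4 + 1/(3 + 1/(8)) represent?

Start with 8.
3 + 1/(8/1) = 3 + 1/8 = 25/8
4 + 1/(25/8) = 4 + 8/25 = 108/25

108/25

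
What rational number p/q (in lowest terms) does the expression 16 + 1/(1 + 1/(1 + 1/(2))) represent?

83/5

a_0 = 16: 16/1
a_1 = 1: 17/1
a_2 = 1: 33/2
a_3 = 2: 83/5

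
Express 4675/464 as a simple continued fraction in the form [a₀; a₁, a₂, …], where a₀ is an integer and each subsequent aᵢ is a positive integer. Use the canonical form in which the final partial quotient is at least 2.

[10; 13, 3, 1, 8]

⌊4675/464⌋ = 10, remainder 35
⌊464/35⌋ = 13, remainder 9
⌊35/9⌋ = 3, remainder 8
⌊9/8⌋ = 1, remainder 1
⌊8/1⌋ = 8, remainder 0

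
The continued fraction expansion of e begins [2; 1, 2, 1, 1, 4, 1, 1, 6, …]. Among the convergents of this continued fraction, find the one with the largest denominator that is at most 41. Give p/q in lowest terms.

106/39

a_0 = 2: 2/1  (≤ bound)
a_1 = 1: 3/1  (≤ bound)
a_2 = 2: 8/3  (≤ bound)
a_3 = 1: 11/4  (≤ bound)
a_4 = 1: 19/7  (≤ bound)
a_5 = 4: 87/32  (≤ bound)
a_6 = 1: 106/39  (≤ bound)
a_7 = 1: 193/71  (> 41, stop)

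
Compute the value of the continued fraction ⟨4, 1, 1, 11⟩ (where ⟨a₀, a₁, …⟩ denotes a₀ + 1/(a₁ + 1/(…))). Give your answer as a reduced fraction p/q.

Starting at the tail and folding back:
Start with 11.
1 + 1/(11/1) = 1 + 1/11 = 12/11
1 + 1/(12/11) = 1 + 11/12 = 23/12
4 + 1/(23/12) = 4 + 12/23 = 104/23

104/23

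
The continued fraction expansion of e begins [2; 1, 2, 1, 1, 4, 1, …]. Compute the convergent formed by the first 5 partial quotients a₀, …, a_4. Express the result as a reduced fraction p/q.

19/7

a_0 = 2: 2/1
a_1 = 1: 3/1
a_2 = 2: 8/3
a_3 = 1: 11/4
a_4 = 1: 19/7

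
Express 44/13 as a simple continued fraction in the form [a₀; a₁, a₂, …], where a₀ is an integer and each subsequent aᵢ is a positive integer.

44 = 3·13 + 5, so a_0 = 3
13 = 2·5 + 3, so a_1 = 2
5 = 1·3 + 2, so a_2 = 1
3 = 1·2 + 1, so a_3 = 1
2 = 2·1 + 0, so a_4 = 2

[3; 2, 1, 1, 2]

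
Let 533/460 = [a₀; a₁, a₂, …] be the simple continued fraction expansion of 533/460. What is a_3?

533 = 1·460 + 73, so a_0 = 1
460 = 6·73 + 22, so a_1 = 6
73 = 3·22 + 7, so a_2 = 3
22 = 3·7 + 1, so a_3 = 3

3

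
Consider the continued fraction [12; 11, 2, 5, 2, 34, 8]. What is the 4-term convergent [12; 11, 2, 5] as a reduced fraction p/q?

1523/126

a_0 = 12: 12/1
a_1 = 11: 133/11
a_2 = 2: 278/23
a_3 = 5: 1523/126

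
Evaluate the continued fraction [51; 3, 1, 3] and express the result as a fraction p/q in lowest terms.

a_0 = 51: 51/1
a_1 = 3: 154/3
a_2 = 1: 205/4
a_3 = 3: 769/15

769/15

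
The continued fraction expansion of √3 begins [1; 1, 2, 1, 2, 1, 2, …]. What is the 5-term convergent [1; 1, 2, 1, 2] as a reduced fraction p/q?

19/11

Use the convergent recurrence hₖ = aₖ·hₖ₋₁ + hₖ₋₂ (and likewise for the denominators kₖ):
a_0 = 1: 1/1
a_1 = 1: 2/1
a_2 = 2: 5/3
a_3 = 1: 7/4
a_4 = 2: 19/11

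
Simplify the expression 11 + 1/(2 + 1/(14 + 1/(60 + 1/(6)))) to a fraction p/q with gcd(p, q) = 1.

120351/10481

a_0 = 11: 11/1
a_1 = 2: 23/2
a_2 = 14: 333/29
a_3 = 60: 20003/1742
a_4 = 6: 120351/10481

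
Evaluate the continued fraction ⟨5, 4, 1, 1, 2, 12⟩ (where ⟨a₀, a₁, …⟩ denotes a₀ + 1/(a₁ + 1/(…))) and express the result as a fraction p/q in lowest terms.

Start with 12.
2 + 1/(12/1) = 2 + 1/12 = 25/12
1 + 1/(25/12) = 1 + 12/25 = 37/25
1 + 1/(37/25) = 1 + 25/37 = 62/37
4 + 1/(62/37) = 4 + 37/62 = 285/62
5 + 1/(285/62) = 5 + 62/285 = 1487/285

1487/285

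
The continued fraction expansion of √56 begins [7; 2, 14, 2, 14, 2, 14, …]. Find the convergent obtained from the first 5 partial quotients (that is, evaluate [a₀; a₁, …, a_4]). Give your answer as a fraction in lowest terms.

a_0 = 7: 7/1
a_1 = 2: 15/2
a_2 = 14: 217/29
a_3 = 2: 449/60
a_4 = 14: 6503/869

6503/869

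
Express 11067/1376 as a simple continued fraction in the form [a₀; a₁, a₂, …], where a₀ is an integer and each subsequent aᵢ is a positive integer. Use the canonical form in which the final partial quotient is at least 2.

⌊11067/1376⌋ = 8, remainder 59
⌊1376/59⌋ = 23, remainder 19
⌊59/19⌋ = 3, remainder 2
⌊19/2⌋ = 9, remainder 1
⌊2/1⌋ = 2, remainder 0

[8; 23, 3, 9, 2]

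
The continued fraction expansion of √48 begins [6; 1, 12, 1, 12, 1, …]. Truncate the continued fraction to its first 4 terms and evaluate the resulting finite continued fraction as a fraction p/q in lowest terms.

Start with 1.
12 + 1/(1/1) = 12 + 1/1 = 13/1
1 + 1/(13/1) = 1 + 1/13 = 14/13
6 + 1/(14/13) = 6 + 13/14 = 97/14

97/14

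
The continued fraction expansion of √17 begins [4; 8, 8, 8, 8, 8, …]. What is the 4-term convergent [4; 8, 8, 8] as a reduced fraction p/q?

Use the convergent recurrence hₖ = aₖ·hₖ₋₁ + hₖ₋₂ (and likewise for the denominators kₖ):
a_0 = 4: 4/1
a_1 = 8: 33/8
a_2 = 8: 268/65
a_3 = 8: 2177/528

2177/528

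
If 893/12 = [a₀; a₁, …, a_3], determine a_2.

893 = 74·12 + 5, so a_0 = 74
12 = 2·5 + 2, so a_1 = 2
5 = 2·2 + 1, so a_2 = 2

2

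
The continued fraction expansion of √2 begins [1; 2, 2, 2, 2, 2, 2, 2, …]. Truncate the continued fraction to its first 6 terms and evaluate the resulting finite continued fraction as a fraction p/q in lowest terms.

Start with 2.
2 + 1/(2/1) = 2 + 1/2 = 5/2
2 + 1/(5/2) = 2 + 2/5 = 12/5
2 + 1/(12/5) = 2 + 5/12 = 29/12
2 + 1/(29/12) = 2 + 12/29 = 70/29
1 + 1/(70/29) = 1 + 29/70 = 99/70

99/70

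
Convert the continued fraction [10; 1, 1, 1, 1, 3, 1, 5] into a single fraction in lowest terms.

1411/133

Start with 5.
1 + 1/(5/1) = 1 + 1/5 = 6/5
3 + 1/(6/5) = 3 + 5/6 = 23/6
1 + 1/(23/6) = 1 + 6/23 = 29/23
1 + 1/(29/23) = 1 + 23/29 = 52/29
1 + 1/(52/29) = 1 + 29/52 = 81/52
1 + 1/(81/52) = 1 + 52/81 = 133/81
10 + 1/(133/81) = 10 + 81/133 = 1411/133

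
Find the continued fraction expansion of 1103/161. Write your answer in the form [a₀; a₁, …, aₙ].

[6; 1, 5, 1, 2, 2, 3]

1103 = 6·161 + 137, so a_0 = 6
161 = 1·137 + 24, so a_1 = 1
137 = 5·24 + 17, so a_2 = 5
24 = 1·17 + 7, so a_3 = 1
17 = 2·7 + 3, so a_4 = 2
7 = 2·3 + 1, so a_5 = 2
3 = 3·1 + 0, so a_6 = 3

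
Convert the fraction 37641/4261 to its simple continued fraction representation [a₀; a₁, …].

[8; 1, 5, 54, 2, 6]

37641 = 8·4261 + 3553, so a_0 = 8
4261 = 1·3553 + 708, so a_1 = 1
3553 = 5·708 + 13, so a_2 = 5
708 = 54·13 + 6, so a_3 = 54
13 = 2·6 + 1, so a_4 = 2
6 = 6·1 + 0, so a_5 = 6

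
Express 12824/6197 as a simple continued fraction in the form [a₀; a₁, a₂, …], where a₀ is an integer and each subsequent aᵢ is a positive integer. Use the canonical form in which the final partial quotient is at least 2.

[2; 14, 2, 2, 3, 25]

12824 ÷ 6197 → quotient 2, remainder 430
6197 ÷ 430 → quotient 14, remainder 177
430 ÷ 177 → quotient 2, remainder 76
177 ÷ 76 → quotient 2, remainder 25
76 ÷ 25 → quotient 3, remainder 1
25 ÷ 1 → quotient 25, remainder 0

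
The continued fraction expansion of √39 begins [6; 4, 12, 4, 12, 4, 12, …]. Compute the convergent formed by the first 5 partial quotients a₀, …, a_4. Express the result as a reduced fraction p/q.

15294/2449

Start with 12.
4 + 1/(12/1) = 4 + 1/12 = 49/12
12 + 1/(49/12) = 12 + 12/49 = 600/49
4 + 1/(600/49) = 4 + 49/600 = 2449/600
6 + 1/(2449/600) = 6 + 600/2449 = 15294/2449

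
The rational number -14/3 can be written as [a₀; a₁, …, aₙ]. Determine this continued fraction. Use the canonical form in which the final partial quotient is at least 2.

[-5; 3]

⌊-14/3⌋ = -5, remainder 1
⌊3/1⌋ = 3, remainder 0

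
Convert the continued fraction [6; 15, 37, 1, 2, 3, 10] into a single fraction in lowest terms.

Compute successive convergents:
a_0 = 6: 6/1
a_1 = 15: 91/15
a_2 = 37: 3373/556
a_3 = 1: 3464/571
a_4 = 2: 10301/1698
a_5 = 3: 34367/5665
a_6 = 10: 353971/58348

353971/58348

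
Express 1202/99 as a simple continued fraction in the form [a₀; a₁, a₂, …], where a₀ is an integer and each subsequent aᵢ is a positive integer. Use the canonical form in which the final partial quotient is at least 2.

Repeatedly divide and take the remainder:
1202 = 12·99 + 14, so a_0 = 12
99 = 7·14 + 1, so a_1 = 7
14 = 14·1 + 0, so a_2 = 14

[12; 7, 14]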